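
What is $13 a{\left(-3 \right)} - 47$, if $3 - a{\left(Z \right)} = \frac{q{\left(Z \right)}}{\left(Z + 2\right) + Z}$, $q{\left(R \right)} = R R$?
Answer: $\frac{85}{4} \approx 21.25$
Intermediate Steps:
$q{\left(R \right)} = R^{2}$
$a{\left(Z \right)} = 3 - \frac{Z^{2}}{2 + 2 Z}$ ($a{\left(Z \right)} = 3 - \frac{Z^{2}}{\left(Z + 2\right) + Z} = 3 - \frac{Z^{2}}{\left(2 + Z\right) + Z} = 3 - \frac{Z^{2}}{2 + 2 Z}$)
$13 a{\left(-3 \right)} - 47 = 13 \frac{6 - \left(-3\right)^{2} + 6 \left(-3\right)}{2 \left(1 - 3\right)} - 47 = 13 \frac{6 - 9 - 18}{2 \left(-2\right)} - 47 = 13 \cdot \frac{1}{2} \left(- \frac{1}{2}\right) \left(6 - 9 - 18\right) - 47 = 13 \cdot \frac{1}{2} \left(- \frac{1}{2}\right) \left(-21\right) - 47 = 13 \cdot \frac{21}{4} - 47 = \frac{273}{4} - 47 = \frac{85}{4}$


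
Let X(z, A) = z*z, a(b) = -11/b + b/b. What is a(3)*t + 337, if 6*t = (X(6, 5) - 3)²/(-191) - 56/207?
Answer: 120860197/355833 ≈ 339.65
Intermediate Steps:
a(b) = 1 - 11/b (a(b) = -11/b + 1 = 1 - 11/b)
X(z, A) = z²
t = -236119/237222 (t = ((6² - 3)²/(-191) - 56/207)/6 = ((36 - 3)²*(-1/191) - 56*1/207)/6 = (33²*(-1/191) - 56/207)/6 = (1089*(-1/191) - 56/207)/6 = (-1089/191 - 56/207)/6 = (⅙)*(-236119/39537) = -236119/237222 ≈ -0.99535)
a(3)*t + 337 = ((-11 + 3)/3)*(-236119/237222) + 337 = ((⅓)*(-8))*(-236119/237222) + 337 = -8/3*(-236119/237222) + 337 = 944476/355833 + 337 = 120860197/355833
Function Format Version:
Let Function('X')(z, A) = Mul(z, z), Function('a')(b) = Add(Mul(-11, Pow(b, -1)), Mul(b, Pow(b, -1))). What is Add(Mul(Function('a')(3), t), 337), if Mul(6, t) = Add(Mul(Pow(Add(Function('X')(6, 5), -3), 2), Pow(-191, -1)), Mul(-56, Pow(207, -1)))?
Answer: Rational(120860197, 355833) ≈ 339.65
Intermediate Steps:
Function('a')(b) = Add(1, Mul(-11, Pow(b, -1))) (Function('a')(b) = Add(Mul(-11, Pow(b, -1)), 1) = Add(1, Mul(-11, Pow(b, -1))))
Function('X')(z, A) = Pow(z, 2)
t = Rational(-236119, 237222) (t = Mul(Rational(1, 6), Add(Mul(Pow(Add(Pow(6, 2), -3), 2), Pow(-191, -1)), Mul(-56, Pow(207, -1)))) = Mul(Rational(1, 6), Add(Mul(Pow(Add(36, -3), 2), Rational(-1, 191)), Mul(-56, Rational(1, 207)))) = Mul(Rational(1, 6), Add(Mul(Pow(33, 2), Rational(-1, 191)), Rational(-56, 207))) = Mul(Rational(1, 6), Add(Mul(1089, Rational(-1, 191)), Rational(-56, 207))) = Mul(Rational(1, 6), Add(Rational(-1089, 191), Rational(-56, 207))) = Mul(Rational(1, 6), Rational(-236119, 39537)) = Rational(-236119, 237222) ≈ -0.99535)
Add(Mul(Function('a')(3), t), 337) = Add(Mul(Mul(Pow(3, -1), Add(-11, 3)), Rational(-236119, 237222)), 337) = Add(Mul(Mul(Rational(1, 3), -8), Rational(-236119, 237222)), 337) = Add(Mul(Rational(-8, 3), Rational(-236119, 237222)), 337) = Add(Rational(944476, 355833), 337) = Rational(120860197, 355833)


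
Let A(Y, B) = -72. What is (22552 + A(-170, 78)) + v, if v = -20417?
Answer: 2063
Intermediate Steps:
(22552 + A(-170, 78)) + v = (22552 - 72) - 20417 = 22480 - 20417 = 2063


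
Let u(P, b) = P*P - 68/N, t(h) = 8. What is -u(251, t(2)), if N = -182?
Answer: -5733125/91 ≈ -63001.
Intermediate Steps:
u(P, b) = 34/91 + P**2 (u(P, b) = P*P - 68/(-182) = P**2 - 68*(-1/182) = P**2 + 34/91 = 34/91 + P**2)
-u(251, t(2)) = -(34/91 + 251**2) = -(34/91 + 63001) = -1*5733125/91 = -5733125/91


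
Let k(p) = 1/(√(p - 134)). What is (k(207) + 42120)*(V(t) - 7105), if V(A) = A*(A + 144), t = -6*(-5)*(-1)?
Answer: -443313000 - 10525*√73/73 ≈ -4.4331e+8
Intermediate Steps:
k(p) = (-134 + p)^(-½) (k(p) = 1/(√(-134 + p)) = (-134 + p)^(-½))
t = -30 (t = 30*(-1) = -30)
V(A) = A*(144 + A)
(k(207) + 42120)*(V(t) - 7105) = ((-134 + 207)^(-½) + 42120)*(-30*(144 - 30) - 7105) = (73^(-½) + 42120)*(-30*114 - 7105) = (√73/73 + 42120)*(-3420 - 7105) = (42120 + √73/73)*(-10525) = -443313000 - 10525*√73/73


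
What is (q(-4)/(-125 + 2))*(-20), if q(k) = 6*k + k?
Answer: -560/123 ≈ -4.5528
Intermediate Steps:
q(k) = 7*k
(q(-4)/(-125 + 2))*(-20) = ((7*(-4))/(-125 + 2))*(-20) = -28/(-123)*(-20) = -28*(-1/123)*(-20) = (28/123)*(-20) = -560/123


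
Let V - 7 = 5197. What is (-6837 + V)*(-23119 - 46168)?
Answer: 113145671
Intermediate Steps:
V = 5204 (V = 7 + 5197 = 5204)
(-6837 + V)*(-23119 - 46168) = (-6837 + 5204)*(-23119 - 46168) = -1633*(-69287) = 113145671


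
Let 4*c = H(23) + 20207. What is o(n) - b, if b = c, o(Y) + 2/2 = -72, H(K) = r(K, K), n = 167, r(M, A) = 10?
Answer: -20509/4 ≈ -5127.3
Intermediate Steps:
H(K) = 10
o(Y) = -73 (o(Y) = -1 - 72 = -73)
c = 20217/4 (c = (10 + 20207)/4 = (1/4)*20217 = 20217/4 ≈ 5054.3)
b = 20217/4 ≈ 5054.3
o(n) - b = -73 - 1*20217/4 = -73 - 20217/4 = -20509/4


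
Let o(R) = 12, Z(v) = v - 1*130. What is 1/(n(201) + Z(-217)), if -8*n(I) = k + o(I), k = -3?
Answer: -8/2785 ≈ -0.0028725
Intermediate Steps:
Z(v) = -130 + v (Z(v) = v - 130 = -130 + v)
n(I) = -9/8 (n(I) = -(-3 + 12)/8 = -⅛*9 = -9/8)
1/(n(201) + Z(-217)) = 1/(-9/8 + (-130 - 217)) = 1/(-9/8 - 347) = 1/(-2785/8) = -8/2785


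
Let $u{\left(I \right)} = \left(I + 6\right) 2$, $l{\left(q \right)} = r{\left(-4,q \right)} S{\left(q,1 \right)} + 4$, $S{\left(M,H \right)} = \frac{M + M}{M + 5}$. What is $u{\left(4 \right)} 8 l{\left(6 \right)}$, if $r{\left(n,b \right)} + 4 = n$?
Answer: $- \frac{8320}{11} \approx -756.36$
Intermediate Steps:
$r{\left(n,b \right)} = -4 + n$
$S{\left(M,H \right)} = \frac{2 M}{5 + M}$
$l{\left(q \right)} = 4 - \frac{16 q}{5 + q}$ ($l{\left(q \right)} = \left(-4 - 4\right) \frac{2 q}{5 + q} + 4 = - 8 \frac{2 q}{5 + q} + 4 = - \frac{16 q}{5 + q} + 4 = 4 - \frac{16 q}{5 + q}$)
$u{\left(I \right)} = 12 + 2 I$ ($u{\left(I \right)} = \left(6 + I\right) 2 = 12 + 2 I$)
$u{\left(4 \right)} 8 l{\left(6 \right)} = \left(12 + 2 \cdot 4\right) 8 \frac{4 \left(5 - 18\right)}{5 + 6} = \left(12 + 8\right) 8 \frac{4 \left(5 - 18\right)}{11} = 20 \cdot 8 \cdot 4 \cdot \frac{1}{11} \left(-13\right) = 160 \left(- \frac{52}{11}\right) = - \frac{8320}{11}$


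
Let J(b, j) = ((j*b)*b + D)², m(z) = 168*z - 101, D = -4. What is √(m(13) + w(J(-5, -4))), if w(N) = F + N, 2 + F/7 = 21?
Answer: 6*√362 ≈ 114.16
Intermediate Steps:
F = 133 (F = -14 + 7*21 = -14 + 147 = 133)
m(z) = -101 + 168*z
J(b, j) = (-4 + j*b²)² (J(b, j) = ((j*b)*b - 4)² = ((b*j)*b - 4)² = (j*b² - 4)² = (-4 + j*b²)²)
w(N) = 133 + N
√(m(13) + w(J(-5, -4))) = √((-101 + 168*13) + (133 + (-4 - 4*(-5)²)²)) = √((-101 + 2184) + (133 + (-4 - 4*25)²)) = √(2083 + (133 + (-4 - 100)²)) = √(2083 + (133 + (-104)²)) = √(2083 + (133 + 10816)) = √(2083 + 10949) = √13032 = 6*√362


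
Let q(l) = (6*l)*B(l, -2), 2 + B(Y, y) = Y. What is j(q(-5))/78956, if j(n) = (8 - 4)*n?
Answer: 210/19739 ≈ 0.010639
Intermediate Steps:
B(Y, y) = -2 + Y
q(l) = 6*l*(-2 + l) (q(l) = (6*l)*(-2 + l) = 6*l*(-2 + l))
j(n) = 4*n
j(q(-5))/78956 = (4*(6*(-5)*(-2 - 5)))/78956 = (4*(6*(-5)*(-7)))*(1/78956) = (4*210)*(1/78956) = 840*(1/78956) = 210/19739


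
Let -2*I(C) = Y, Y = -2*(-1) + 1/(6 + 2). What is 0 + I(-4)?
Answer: -17/16 ≈ -1.0625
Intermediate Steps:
Y = 17/8 (Y = 2 + 1/8 = 2 + ⅛ = 17/8 ≈ 2.1250)
I(C) = -17/16 (I(C) = -½*17/8 = -17/16)
0 + I(-4) = 0 - 17/16 = -17/16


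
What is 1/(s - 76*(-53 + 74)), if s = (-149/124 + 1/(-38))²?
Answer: -5550736/8850605207 ≈ -0.00062716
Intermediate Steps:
s = 8369449/5550736 (s = (-149*1/124 - 1/38)² = (-149/124 - 1/38)² = (-2893/2356)² = 8369449/5550736 ≈ 1.5078)
1/(s - 76*(-53 + 74)) = 1/(8369449/5550736 - 76*(-53 + 74)) = 1/(8369449/5550736 - 76*21) = 1/(8369449/5550736 - 1596) = 1/(-8850605207/5550736) = -5550736/8850605207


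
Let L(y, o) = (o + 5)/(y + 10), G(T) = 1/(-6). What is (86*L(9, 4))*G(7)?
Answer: -129/19 ≈ -6.7895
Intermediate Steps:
G(T) = -⅙
L(y, o) = (5 + o)/(10 + y)
(86*L(9, 4))*G(7) = (86*((5 + 4)/(10 + 9)))*(-⅙) = (86*(9/19))*(-⅙) = (774/19)*(-⅙) = -129/19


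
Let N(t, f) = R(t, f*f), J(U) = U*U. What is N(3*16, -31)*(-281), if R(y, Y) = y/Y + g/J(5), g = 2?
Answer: -877282/24025 ≈ -36.515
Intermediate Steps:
J(U) = U²
R(y, Y) = 2/25 + y/Y (R(y, Y) = y/Y + 2/(5²) = y/Y + 2/25 = 2/25 + y/Y)
N(t, f) = 2/25 + t/f² (N(t, f) = 2/25 + t/((f*f)) = 2/25 + t/(f²) = 2/25 + t/f²)
N(3*16, -31)*(-281) = (2/25 + (3*16)/(-31)²)*(-281) = (2/25 + 48*(1/961))*(-281) = (2/25 + 48/961)*(-281) = (3122/24025)*(-281) = -877282/24025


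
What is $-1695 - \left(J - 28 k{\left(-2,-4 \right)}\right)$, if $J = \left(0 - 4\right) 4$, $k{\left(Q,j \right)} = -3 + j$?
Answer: $-1875$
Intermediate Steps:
$J = -16$ ($J = \left(-4\right) 4 = -16$)
$-1695 - \left(J - 28 k{\left(-2,-4 \right)}\right) = -1695 - \left(-16 - 28 \left(-3 - 4\right)\right) = -1695 - \left(-16 - -196\right) = -1695 - \left(-16 + 196\right) = -1695 - 180 = -1875$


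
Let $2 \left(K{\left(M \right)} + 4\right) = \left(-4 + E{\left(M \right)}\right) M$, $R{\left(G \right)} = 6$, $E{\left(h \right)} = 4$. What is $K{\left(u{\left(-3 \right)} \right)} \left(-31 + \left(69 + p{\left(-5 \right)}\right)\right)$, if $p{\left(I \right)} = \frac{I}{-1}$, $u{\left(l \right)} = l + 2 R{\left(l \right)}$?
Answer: $-172$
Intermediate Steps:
$u{\left(l \right)} = 12 + l$ ($u{\left(l \right)} = l + 2 \cdot 6 = l + 12 = 12 + l$)
$p{\left(I \right)} = - I$
$K{\left(M \right)} = -4$ ($K{\left(M \right)} = -4 + \frac{\left(-4 + 4\right) M}{2} = -4 + \frac{0 M}{2} = -4 + \frac{1}{2} \cdot 0 = -4 + 0 = -4$)
$K{\left(u{\left(-3 \right)} \right)} \left(-31 + \left(69 + p{\left(-5 \right)}\right)\right) = - 4 \left(-31 + \left(69 - -5\right)\right) = - 4 \left(-31 + \left(69 + 5\right)\right) = - 4 \left(-31 + 74\right) = \left(-4\right) 43 = -172$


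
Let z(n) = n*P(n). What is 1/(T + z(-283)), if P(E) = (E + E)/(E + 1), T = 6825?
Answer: 141/882236 ≈ 0.00015982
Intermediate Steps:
P(E) = 2*E/(1 + E) (P(E) = (2*E)/(1 + E) = 2*E/(1 + E))
z(n) = 2*n**2/(1 + n) (z(n) = n*(2*n/(1 + n)) = 2*n**2/(1 + n))
1/(T + z(-283)) = 1/(6825 + 2*(-283)**2/(1 - 283)) = 1/(6825 + 2*80089/(-282)) = 1/(6825 + 2*80089*(-1/282)) = 1/(6825 - 80089/141) = 1/(882236/141) = 141/882236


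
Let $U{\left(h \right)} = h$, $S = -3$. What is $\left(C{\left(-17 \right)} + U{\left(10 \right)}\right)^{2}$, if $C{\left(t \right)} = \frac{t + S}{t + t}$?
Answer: $\frac{32400}{289} \approx 112.11$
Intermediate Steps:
$C{\left(t \right)} = \frac{-3 + t}{2 t}$ ($C{\left(t \right)} = \frac{t - 3}{t + t} = \frac{-3 + t}{2 t}$)
$\left(C{\left(-17 \right)} + U{\left(10 \right)}\right)^{2} = \left(\frac{-3 - 17}{2 \left(-17\right)} + 10\right)^{2} = \left(\frac{1}{2} \left(- \frac{1}{17}\right) \left(-20\right) + 10\right)^{2} = \left(\frac{10}{17} + 10\right)^{2} = \left(\frac{180}{17}\right)^{2} = \frac{32400}{289}$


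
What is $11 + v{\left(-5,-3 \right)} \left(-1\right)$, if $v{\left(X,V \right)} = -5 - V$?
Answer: $13$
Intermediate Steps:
$11 + v{\left(-5,-3 \right)} \left(-1\right) = 11 + \left(-5 - -3\right) \left(-1\right) = 11 + \left(-5 + 3\right) \left(-1\right) = 11 - -2 = 11 + 2 = 13$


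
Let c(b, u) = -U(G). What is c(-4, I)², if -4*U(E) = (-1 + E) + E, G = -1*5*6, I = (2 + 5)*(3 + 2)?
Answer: 3721/16 ≈ 232.56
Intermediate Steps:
I = 35 (I = 7*5 = 35)
G = -30 (G = -5*6 = -30)
U(E) = ¼ - E/2 (U(E) = -((-1 + E) + E)/4 = -(-1 + 2*E)/4 = ¼ - E/2)
c(b, u) = -61/4 (c(b, u) = -(¼ - ½*(-30)) = -(¼ + 15) = -1*61/4 = -61/4)
c(-4, I)² = (-61/4)² = 3721/16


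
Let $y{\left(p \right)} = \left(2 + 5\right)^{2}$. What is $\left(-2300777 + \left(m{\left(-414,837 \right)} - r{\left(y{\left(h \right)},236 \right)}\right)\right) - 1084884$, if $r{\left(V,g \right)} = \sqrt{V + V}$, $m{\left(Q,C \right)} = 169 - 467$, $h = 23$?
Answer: $-3385959 - 7 \sqrt{2} \approx -3.386 \cdot 10^{6}$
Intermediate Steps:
$y{\left(p \right)} = 49$ ($y{\left(p \right)} = 7^{2} = 49$)
$m{\left(Q,C \right)} = -298$
$r{\left(V,g \right)} = \sqrt{2} \sqrt{V}$ ($r{\left(V,g \right)} = \sqrt{2 V} = \sqrt{2} \sqrt{V}$)
$\left(-2300777 + \left(m{\left(-414,837 \right)} - r{\left(y{\left(h \right)},236 \right)}\right)\right) - 1084884 = \left(-2300777 - \left(298 + \sqrt{2} \sqrt{49}\right)\right) - 1084884 = \left(-2300777 - \left(298 + \sqrt{2} \cdot 7\right)\right) - 1084884 = \left(-2300777 - \left(298 + 7 \sqrt{2}\right)\right) - 1084884 = \left(-2301075 - 7 \sqrt{2}\right) - 1084884 = -3385959 - 7 \sqrt{2}$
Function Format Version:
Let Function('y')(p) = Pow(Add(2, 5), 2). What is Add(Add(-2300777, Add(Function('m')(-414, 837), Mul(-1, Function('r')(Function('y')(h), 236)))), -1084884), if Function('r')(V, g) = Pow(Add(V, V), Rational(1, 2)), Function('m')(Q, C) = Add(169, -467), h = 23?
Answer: Add(-3385959, Mul(-7, Pow(2, Rational(1, 2)))) ≈ -3.3860e+6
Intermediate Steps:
Function('y')(p) = 49 (Function('y')(p) = Pow(7, 2) = 49)
Function('m')(Q, C) = -298
Function('r')(V, g) = Mul(Pow(2, Rational(1, 2)), Pow(V, Rational(1, 2))) (Function('r')(V, g) = Pow(Mul(2, V), Rational(1, 2)) = Mul(Pow(2, Rational(1, 2)), Pow(V, Rational(1, 2))))
Add(Add(-2300777, Add(Function('m')(-414, 837), Mul(-1, Function('r')(Function('y')(h), 236)))), -1084884) = Add(Add(-2300777, Add(-298, Mul(-1, Mul(Pow(2, Rational(1, 2)), Pow(49, Rational(1, 2)))))), -1084884) = Add(Add(-2300777, Add(-298, Mul(-1, Mul(Pow(2, Rational(1, 2)), 7)))), -1084884) = Add(Add(-2300777, Add(-298, Mul(-1, Mul(7, Pow(2, Rational(1, 2)))))), -1084884) = Add(Add(-2300777, Add(-298, Mul(-7, Pow(2, Rational(1, 2))))), -1084884) = Add(Add(-2301075, Mul(-7, Pow(2, Rational(1, 2)))), -1084884) = Add(-3385959, Mul(-7, Pow(2, Rational(1, 2))))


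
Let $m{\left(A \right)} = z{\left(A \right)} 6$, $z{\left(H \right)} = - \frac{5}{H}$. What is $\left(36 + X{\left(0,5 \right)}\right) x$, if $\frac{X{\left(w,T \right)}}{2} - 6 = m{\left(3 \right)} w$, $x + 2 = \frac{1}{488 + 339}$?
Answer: $- \frac{79344}{827} \approx -95.942$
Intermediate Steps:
$m{\left(A \right)} = - \frac{30}{A}$ ($m{\left(A \right)} = - \frac{5}{A} 6 = - \frac{30}{A}$)
$x = - \frac{1653}{827}$ ($x = -2 + \frac{1}{488 + 339} = -2 + \frac{1}{827} = - \frac{1653}{827} \approx -1.9988$)
$X{\left(w,T \right)} = 12 - 20 w$ ($X{\left(w,T \right)} = 12 + 2 - \frac{30}{3} w = 12 + 2 \left(-30\right) \frac{1}{3} w = 12 + 2 \left(- 10 w\right) = 12 - 20 w$)
$\left(36 + X{\left(0,5 \right)}\right) x = \left(36 + \left(12 - 0\right)\right) \left(- \frac{1653}{827}\right) = \left(36 + \left(12 + 0\right)\right) \left(- \frac{1653}{827}\right) = \left(36 + 12\right) \left(- \frac{1653}{827}\right) = 48 \left(- \frac{1653}{827}\right) = - \frac{79344}{827}$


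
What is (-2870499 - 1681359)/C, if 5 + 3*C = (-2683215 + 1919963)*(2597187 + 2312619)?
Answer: 13655574/3747419249117 ≈ 3.6440e-6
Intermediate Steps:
C = -3747419249117/3 (C = -5/3 + ((-2683215 + 1919963)*(2597187 + 2312619))/3 = -5/3 + (-763252*4909806)/3 = -5/3 + (⅓)*(-3747419249112) = -5/3 - 1249139749704 = -3747419249117/3 ≈ -1.2491e+12)
(-2870499 - 1681359)/C = (-2870499 - 1681359)/(-3747419249117/3) = -4551858*(-3/3747419249117) = 13655574/3747419249117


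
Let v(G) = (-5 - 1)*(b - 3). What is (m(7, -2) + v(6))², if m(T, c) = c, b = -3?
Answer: 1156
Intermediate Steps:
v(G) = 36 (v(G) = (-5 - 1)*(-3 - 3) = -6*(-6) = 36)
(m(7, -2) + v(6))² = (-2 + 36)² = 34² = 1156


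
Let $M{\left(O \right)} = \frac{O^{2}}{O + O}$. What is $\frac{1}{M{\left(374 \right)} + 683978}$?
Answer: $\frac{1}{684165} \approx 1.4616 \cdot 10^{-6}$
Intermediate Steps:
$M{\left(O \right)} = \frac{O}{2}$ ($M{\left(O \right)} = \frac{O^{2}}{2 O} = \frac{1}{2 O} O^{2} = \frac{O}{2}$)
$\frac{1}{M{\left(374 \right)} + 683978} = \frac{1}{\frac{1}{2} \cdot 374 + 683978} = \frac{1}{187 + 683978} = \frac{1}{684165}$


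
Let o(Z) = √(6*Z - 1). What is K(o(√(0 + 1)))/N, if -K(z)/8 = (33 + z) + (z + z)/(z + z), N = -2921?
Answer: 272/2921 + 8*√5/2921 ≈ 0.099243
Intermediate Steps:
o(Z) = √(-1 + 6*Z)
K(z) = -272 - 8*z (K(z) = -8*((33 + z) + (z + z)/(z + z)) = -8*((33 + z) + (2*z)/((2*z))) = -8*((33 + z) + (2*z)*(1/(2*z))) = -8*((33 + z) + 1) = -8*(34 + z) = -272 - 8*z)
K(o(√(0 + 1)))/N = (-272 - 8*√(-1 + 6*√(0 + 1)))/(-2921) = (-272 - 8*√(-1 + 6*√1))*(-1/2921) = (-272 - 8*√(-1 + 6*1))*(-1/2921) = (-272 - 8*√(-1 + 6))*(-1/2921) = (-272 - 8*√5)*(-1/2921) = 272/2921 + 8*√5/2921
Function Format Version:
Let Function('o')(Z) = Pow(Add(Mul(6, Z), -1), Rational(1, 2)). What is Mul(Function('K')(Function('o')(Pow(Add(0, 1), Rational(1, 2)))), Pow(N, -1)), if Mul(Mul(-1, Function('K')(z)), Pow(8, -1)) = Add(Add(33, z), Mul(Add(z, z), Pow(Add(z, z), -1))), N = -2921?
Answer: Add(Rational(272, 2921), Mul(Rational(8, 2921), Pow(5, Rational(1, 2)))) ≈ 0.099243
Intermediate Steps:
Function('o')(Z) = Pow(Add(-1, Mul(6, Z)), Rational(1, 2))
Function('K')(z) = Add(-272, Mul(-8, z)) (Function('K')(z) = Mul(-8, Add(Add(33, z), Mul(Add(z, z), Pow(Add(z, z), -1)))) = Mul(-8, Add(Add(33, z), Mul(Mul(2, z), Pow(Mul(2, z), -1)))) = Mul(-8, Add(Add(33, z), Mul(Mul(2, z), Mul(Rational(1, 2), Pow(z, -1))))) = Mul(-8, Add(Add(33, z), 1)) = Mul(-8, Add(34, z)) = Add(-272, Mul(-8, z)))
Mul(Function('K')(Function('o')(Pow(Add(0, 1), Rational(1, 2)))), Pow(N, -1)) = Mul(Add(-272, Mul(-8, Pow(Add(-1, Mul(6, Pow(Add(0, 1), Rational(1, 2)))), Rational(1, 2)))), Pow(-2921, -1)) = Mul(Add(-272, Mul(-8, Pow(Add(-1, Mul(6, Pow(1, Rational(1, 2)))), Rational(1, 2)))), Rational(-1, 2921)) = Mul(Add(-272, Mul(-8, Pow(Add(-1, Mul(6, 1)), Rational(1, 2)))), Rational(-1, 2921)) = Mul(Add(-272, Mul(-8, Pow(Add(-1, 6), Rational(1, 2)))), Rational(-1, 2921)) = Mul(Add(-272, Mul(-8, Pow(5, Rational(1, 2)))), Rational(-1, 2921)) = Add(Rational(272, 2921), Mul(Rational(8, 2921), Pow(5, Rational(1, 2))))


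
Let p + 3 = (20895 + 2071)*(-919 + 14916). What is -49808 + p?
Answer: 321405291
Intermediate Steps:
p = 321455099 (p = -3 + (20895 + 2071)*(-919 + 14916) = -3 + 22966*13997 = -3 + 321455102 = 321455099)
-49808 + p = -49808 + 321455099 = 321405291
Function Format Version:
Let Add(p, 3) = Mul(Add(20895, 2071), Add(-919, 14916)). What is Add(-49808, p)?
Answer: 321405291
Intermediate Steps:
p = 321455099 (p = Add(-3, Mul(Add(20895, 2071), Add(-919, 14916))) = Add(-3, Mul(22966, 13997)) = Add(-3, 321455102) = 321455099)
Add(-49808, p) = Add(-49808, 321455099) = 321405291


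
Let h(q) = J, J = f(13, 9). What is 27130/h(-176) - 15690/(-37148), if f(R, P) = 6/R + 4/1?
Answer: 3275659535/538646 ≈ 6081.3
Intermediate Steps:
f(R, P) = 4 + 6/R (f(R, P) = 6/R + 4*1 = 6/R + 4 = 4 + 6/R)
J = 58/13 (J = 4 + 6/13 = 58/13 ≈ 4.4615)
h(q) = 58/13
27130/h(-176) - 15690/(-37148) = 27130/(58/13) - 15690/(-37148) = 27130*(13/58) - 15690*(-1/37148) = 176345/29 + 7845/18574 = 3275659535/538646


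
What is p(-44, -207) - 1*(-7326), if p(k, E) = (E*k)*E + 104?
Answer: -1877926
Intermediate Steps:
p(k, E) = 104 + k*E² (p(k, E) = k*E² + 104 = 104 + k*E²)
p(-44, -207) - 1*(-7326) = (104 - 44*(-207)²) - 1*(-7326) = (104 - 44*42849) + 7326 = (104 - 1885356) + 7326 = -1885252 + 7326 = -1877926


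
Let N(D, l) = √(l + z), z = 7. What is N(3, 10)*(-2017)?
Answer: -2017*√17 ≈ -8316.3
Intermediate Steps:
N(D, l) = √(7 + l) (N(D, l) = √(l + 7) = √(7 + l))
N(3, 10)*(-2017) = √(7 + 10)*(-2017) = √17*(-2017) = -2017*√17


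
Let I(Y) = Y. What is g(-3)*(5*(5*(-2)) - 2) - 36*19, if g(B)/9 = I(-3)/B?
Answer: -1152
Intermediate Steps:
g(B) = -27/B (g(B) = 9*(-3/B) = -27/B)
g(-3)*(5*(5*(-2)) - 2) - 36*19 = (-27/(-3))*(5*(5*(-2)) - 2) - 36*19 = (-27*(-1/3))*(5*(-10) - 2) - 684 = 9*(-50 - 2) - 684 = 9*(-52) - 684 = -468 - 684 = -1152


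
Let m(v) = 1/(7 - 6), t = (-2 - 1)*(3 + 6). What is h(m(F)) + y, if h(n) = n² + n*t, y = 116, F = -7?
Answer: 90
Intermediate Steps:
t = -27 (t = -3*9 = -27)
m(v) = 1 (m(v) = 1/1 = 1)
h(n) = n² - 27*n (h(n) = n² + n*(-27) = n² - 27*n)
h(m(F)) + y = 1*(-27 + 1) + 116 = 1*(-26) + 116 = -26 + 116 = 90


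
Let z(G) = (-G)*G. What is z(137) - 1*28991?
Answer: -47760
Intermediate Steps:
z(G) = -G²
z(137) - 1*28991 = -1*137² - 1*28991 = -1*18769 - 28991 = -18769 - 28991 = -47760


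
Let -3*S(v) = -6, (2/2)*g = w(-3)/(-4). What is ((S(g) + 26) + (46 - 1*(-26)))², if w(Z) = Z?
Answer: 10000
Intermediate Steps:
g = ¾ (g = -3/(-4) = -3*(-¼) = ¾ ≈ 0.75000)
S(v) = 2 (S(v) = -⅓*(-6) = 2)
((S(g) + 26) + (46 - 1*(-26)))² = ((2 + 26) + (46 - 1*(-26)))² = (28 + (46 + 26))² = (28 + 72)² = 100² = 10000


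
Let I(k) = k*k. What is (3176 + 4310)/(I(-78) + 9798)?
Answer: 3743/7941 ≈ 0.47135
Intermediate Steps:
I(k) = k**2
(3176 + 4310)/(I(-78) + 9798) = (3176 + 4310)/((-78)**2 + 9798) = 7486/(6084 + 9798) = 7486/15882 = 7486*(1/15882) = 3743/7941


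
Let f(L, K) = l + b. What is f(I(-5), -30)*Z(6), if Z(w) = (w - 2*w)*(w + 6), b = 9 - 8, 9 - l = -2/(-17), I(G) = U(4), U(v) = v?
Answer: -12096/17 ≈ -711.53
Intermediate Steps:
I(G) = 4
l = 151/17 (l = 9 - (-2)/(-17) = 9 - (-2)*(-1)/17 = 9 - 1*2/17 = 9 - 2/17 = 151/17 ≈ 8.8824)
b = 1
Z(w) = -w*(6 + w) (Z(w) = (-w)*(6 + w) = -w*(6 + w))
f(L, K) = 168/17 (f(L, K) = 151/17 + 1 = 168/17)
f(I(-5), -30)*Z(6) = 168*(-1*6*(6 + 6))/17 = 168*(-1*6*12)/17 = (168/17)*(-72) = -12096/17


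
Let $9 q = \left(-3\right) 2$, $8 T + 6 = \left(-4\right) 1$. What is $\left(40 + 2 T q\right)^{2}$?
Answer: $\frac{15625}{9} \approx 1736.1$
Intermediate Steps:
$T = - \frac{5}{4}$ ($T = - \frac{3}{4} + \frac{\left(-4\right) 1}{8} = - \frac{3}{4} + \frac{1}{8} \left(-4\right) = - \frac{3}{4} - \frac{1}{2} = - \frac{5}{4} \approx -1.25$)
$q = - \frac{2}{3}$ ($q = \frac{\left(-3\right) 2}{9} = \frac{1}{9} \left(-6\right) = - \frac{2}{3} \approx -0.66667$)
$\left(40 + 2 T q\right)^{2} = \left(40 + 2 \left(- \frac{5}{4}\right) \left(- \frac{2}{3}\right)\right)^{2} = \left(40 - - \frac{5}{3}\right)^{2} = \left(40 + \frac{5}{3}\right)^{2} = \left(\frac{125}{3}\right)^{2} = \frac{15625}{9}$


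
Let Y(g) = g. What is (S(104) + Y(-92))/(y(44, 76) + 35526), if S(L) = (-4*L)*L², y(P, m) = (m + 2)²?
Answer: -2249774/20805 ≈ -108.14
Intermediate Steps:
y(P, m) = (2 + m)²
S(L) = -4*L³
(S(104) + Y(-92))/(y(44, 76) + 35526) = (-4*104³ - 92)/((2 + 76)² + 35526) = (-4*1124864 - 92)/(78² + 35526) = (-4499456 - 92)/(6084 + 35526) = -4499548/41610 = -4499548*1/41610 = -2249774/20805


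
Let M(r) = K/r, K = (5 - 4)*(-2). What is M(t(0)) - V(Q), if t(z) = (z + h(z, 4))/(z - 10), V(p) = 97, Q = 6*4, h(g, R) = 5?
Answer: -93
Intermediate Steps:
Q = 24
K = -2 (K = 1*(-2) = -2)
t(z) = (5 + z)/(-10 + z) (t(z) = (z + 5)/(z - 10) = (5 + z)/(-10 + z))
M(r) = -2/r
M(t(0)) - V(Q) = -2*(-10 + 0)/(5 + 0) - 1*97 = -2/(5/(-10)) - 97 = -2/((-⅒*5)) - 97 = -2/(-½) - 97 = -2*(-2) - 97 = 4 - 97 = -93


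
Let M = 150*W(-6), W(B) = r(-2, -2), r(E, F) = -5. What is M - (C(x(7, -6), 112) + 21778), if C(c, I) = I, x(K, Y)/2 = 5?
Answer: -22640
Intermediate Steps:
x(K, Y) = 10 (x(K, Y) = 2*5 = 10)
W(B) = -5
M = -750 (M = 150*(-5) = -750)
M - (C(x(7, -6), 112) + 21778) = -750 - (112 + 21778) = -750 - 1*21890 = -750 - 21890 = -22640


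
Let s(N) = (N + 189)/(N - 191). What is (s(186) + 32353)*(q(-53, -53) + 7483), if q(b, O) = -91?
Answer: 238598976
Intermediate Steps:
s(N) = (189 + N)/(-191 + N)
(s(186) + 32353)*(q(-53, -53) + 7483) = ((189 + 186)/(-191 + 186) + 32353)*(-91 + 7483) = (375/(-5) + 32353)*7392 = (-⅕*375 + 32353)*7392 = (-75 + 32353)*7392 = 32278*7392 = 238598976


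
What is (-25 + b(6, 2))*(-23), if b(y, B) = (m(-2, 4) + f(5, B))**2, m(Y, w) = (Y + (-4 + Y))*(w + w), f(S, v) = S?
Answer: -79488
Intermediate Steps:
m(Y, w) = 2*w*(-4 + 2*Y) (m(Y, w) = (-4 + 2*Y)*(2*w) = 2*w*(-4 + 2*Y))
b(y, B) = 3481 (b(y, B) = (4*4*(-2 - 2) + 5)**2 = (4*4*(-4) + 5)**2 = (-64 + 5)**2 = (-59)**2 = 3481)
(-25 + b(6, 2))*(-23) = (-25 + 3481)*(-23) = 3456*(-23) = -79488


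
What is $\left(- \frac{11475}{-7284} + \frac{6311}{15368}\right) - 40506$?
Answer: $- \frac{377836671829}{9328376} \approx -40504.0$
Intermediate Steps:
$\left(- \frac{11475}{-7284} + \frac{6311}{15368}\right) - 40506 = \left(\left(-11475\right) \left(- \frac{1}{7284}\right) + 6311 \cdot \frac{1}{15368}\right) - 40506 = \left(\frac{3825}{2428} + \frac{6311}{15368}\right) - 40506 = \frac{18526427}{9328376} - 40506 = - \frac{377836671829}{9328376}$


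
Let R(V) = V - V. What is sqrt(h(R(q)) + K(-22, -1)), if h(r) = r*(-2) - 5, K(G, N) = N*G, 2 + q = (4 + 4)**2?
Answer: sqrt(17) ≈ 4.1231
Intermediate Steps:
q = 62 (q = -2 + (4 + 4)**2 = -2 + 8**2 = -2 + 64 = 62)
K(G, N) = G*N
R(V) = 0
h(r) = -5 - 2*r (h(r) = -2*r - 5 = -5 - 2*r)
sqrt(h(R(q)) + K(-22, -1)) = sqrt((-5 - 2*0) - 22*(-1)) = sqrt((-5 + 0) + 22) = sqrt(-5 + 22) = sqrt(17)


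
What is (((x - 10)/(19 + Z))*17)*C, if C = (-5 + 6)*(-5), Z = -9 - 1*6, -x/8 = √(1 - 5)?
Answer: 425/2 + 340*I ≈ 212.5 + 340.0*I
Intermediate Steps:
x = -16*I (x = -8*√(1 - 5) = -16*I ≈ -16.0*I)
Z = -15 (Z = -9 - 6 = -15)
C = -5 (C = 1*(-5) = -5)
(((x - 10)/(19 + Z))*17)*C = (((-16*I - 10)/(19 - 15))*17)*(-5) = (((-10 - 16*I)/4)*17)*(-5) = (((-10 - 16*I)*(¼))*17)*(-5) = ((-5/2 - 4*I)*17)*(-5) = (-85/2 - 68*I)*(-5) = 425/2 + 340*I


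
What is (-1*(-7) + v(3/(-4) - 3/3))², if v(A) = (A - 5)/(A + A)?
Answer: 15625/196 ≈ 79.719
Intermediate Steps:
v(A) = (-5 + A)/(2*A) (v(A) = (-5 + A)/((2*A)) = (-5 + A)*(1/(2*A)) = (-5 + A)/(2*A))
(-1*(-7) + v(3/(-4) - 3/3))² = (-1*(-7) + (-5 + (3/(-4) - 3/3))/(2*(3/(-4) - 3/3)))² = (7 + (-5 + (3*(-¼) - 3*⅓))/(2*(3*(-¼) - 3*⅓)))² = (7 + (-5 + (-¾ - 1))/(2*(-¾ - 1)))² = (7 + (-5 - 7/4)/(2*(-7/4)))² = (7 + (½)*(-4/7)*(-27/4))² = (7 + 27/14)² = (125/14)² = 15625/196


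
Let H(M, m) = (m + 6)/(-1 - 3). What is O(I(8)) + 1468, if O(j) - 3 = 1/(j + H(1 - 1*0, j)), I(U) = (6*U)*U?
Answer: 842885/573 ≈ 1471.0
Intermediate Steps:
I(U) = 6*U²
H(M, m) = -3/2 - m/4 (H(M, m) = (6 + m)/(-4) = (6 + m)*(-¼) = -3/2 - m/4)
O(j) = 3 + 1/(-3/2 + 3*j/4) (O(j) = 3 + 1/(j + (-3/2 - j/4)) = 3 + 1/(-3/2 + 3*j/4))
O(I(8)) + 1468 = (-14 + 9*(6*8²))/(3*(-2 + 6*8²)) + 1468 = (-14 + 9*(6*64))/(3*(-2 + 6*64)) + 1468 = (-14 + 9*384)/(3*(-2 + 384)) + 1468 = (⅓)*(-14 + 3456)/382 + 1468 = (⅓)*(1/382)*3442 + 1468 = 1721/573 + 1468 = 842885/573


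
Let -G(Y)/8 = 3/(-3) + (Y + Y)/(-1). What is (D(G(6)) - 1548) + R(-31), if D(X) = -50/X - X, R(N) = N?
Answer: -87541/52 ≈ -1683.5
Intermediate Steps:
G(Y) = 8 + 16*Y (G(Y) = -8*(3/(-3) + (Y + Y)/(-1)) = -8*(3*(-⅓) + (2*Y)*(-1)) = -8*(-1 - 2*Y) = 8 + 16*Y)
D(X) = -X - 50/X
(D(G(6)) - 1548) + R(-31) = ((-(8 + 16*6) - 50/(8 + 16*6)) - 1548) - 31 = ((-(8 + 96) - 50/(8 + 96)) - 1548) - 31 = ((-1*104 - 50/104) - 1548) - 31 = ((-104 - 50*1/104) - 1548) - 31 = ((-104 - 25/52) - 1548) - 31 = (-5433/52 - 1548) - 31 = -85929/52 - 31 = -87541/52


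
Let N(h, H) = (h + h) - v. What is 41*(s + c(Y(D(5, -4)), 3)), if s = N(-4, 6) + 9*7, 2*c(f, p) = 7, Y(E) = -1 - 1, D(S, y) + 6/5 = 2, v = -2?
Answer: 4961/2 ≈ 2480.5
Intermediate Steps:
D(S, y) = ⅘ (D(S, y) = -6/5 + 2 = ⅘)
Y(E) = -2
N(h, H) = 2 + 2*h (N(h, H) = (h + h) - 1*(-2) = 2*h + 2 = 2 + 2*h)
c(f, p) = 7/2 (c(f, p) = (½)*7 = 7/2)
s = 57 (s = (2 + 2*(-4)) + 9*7 = (2 - 8) + 63 = -6 + 63 = 57)
41*(s + c(Y(D(5, -4)), 3)) = 41*(57 + 7/2) = 41*(121/2) = 4961/2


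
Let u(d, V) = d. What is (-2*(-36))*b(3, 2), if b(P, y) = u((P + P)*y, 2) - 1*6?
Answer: 432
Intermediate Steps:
b(P, y) = -6 + 2*P*y (b(P, y) = (P + P)*y - 1*6 = (2*P)*y - 6 = 2*P*y - 6 = -6 + 2*P*y)
(-2*(-36))*b(3, 2) = (-2*(-36))*(-6 + 2*3*2) = 72*(-6 + 12) = 72*6 = 432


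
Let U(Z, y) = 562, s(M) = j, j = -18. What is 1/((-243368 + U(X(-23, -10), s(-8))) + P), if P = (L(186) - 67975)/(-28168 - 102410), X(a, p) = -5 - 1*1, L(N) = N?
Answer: -130578/31705054079 ≈ -4.1185e-6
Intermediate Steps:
s(M) = -18
X(a, p) = -6 (X(a, p) = -5 - 1 = -6)
P = 67789/130578 (P = (186 - 67975)/(-28168 - 102410) = -67789/(-130578) = -67789*(-1/130578) = 67789/130578 ≈ 0.51915)
1/((-243368 + U(X(-23, -10), s(-8))) + P) = 1/((-243368 + 562) + 67789/130578) = 1/(-242806 + 67789/130578) = 1/(-31705054079/130578) = -130578/31705054079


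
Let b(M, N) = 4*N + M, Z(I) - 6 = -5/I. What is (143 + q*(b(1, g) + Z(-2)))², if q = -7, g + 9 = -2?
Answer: 591361/4 ≈ 1.4784e+5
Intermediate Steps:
g = -11 (g = -9 - 2 = -11)
Z(I) = 6 - 5/I
b(M, N) = M + 4*N
(143 + q*(b(1, g) + Z(-2)))² = (143 - 7*((1 + 4*(-11)) + (6 - 5/(-2))))² = (143 - 7*((1 - 44) + (6 - 5*(-½))))² = (143 - 7*(-43 + (6 + 5/2)))² = (143 - 7*(-43 + 17/2))² = (143 - 7*(-69/2))² = (143 + 483/2)² = (769/2)² = 591361/4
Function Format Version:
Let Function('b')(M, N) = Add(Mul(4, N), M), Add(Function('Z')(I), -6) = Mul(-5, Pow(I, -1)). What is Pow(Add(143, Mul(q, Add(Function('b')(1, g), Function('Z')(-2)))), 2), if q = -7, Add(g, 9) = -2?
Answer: Rational(591361, 4) ≈ 1.4784e+5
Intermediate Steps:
g = -11 (g = Add(-9, -2) = -11)
Function('Z')(I) = Add(6, Mul(-5, Pow(I, -1)))
Function('b')(M, N) = Add(M, Mul(4, N))
Pow(Add(143, Mul(q, Add(Function('b')(1, g), Function('Z')(-2)))), 2) = Pow(Add(143, Mul(-7, Add(Add(1, Mul(4, -11)), Add(6, Mul(-5, Pow(-2, -1)))))), 2) = Pow(Add(143, Mul(-7, Add(Add(1, -44), Add(6, Mul(-5, Rational(-1, 2)))))), 2) = Pow(Add(143, Mul(-7, Add(-43, Add(6, Rational(5, 2))))), 2) = Pow(Add(143, Mul(-7, Add(-43, Rational(17, 2)))), 2) = Pow(Add(143, Mul(-7, Rational(-69, 2))), 2) = Pow(Add(143, Rational(483, 2)), 2) = Pow(Rational(769, 2), 2) = Rational(591361, 4)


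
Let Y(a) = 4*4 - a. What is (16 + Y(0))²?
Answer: 1024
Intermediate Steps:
Y(a) = 16 - a
(16 + Y(0))² = (16 + (16 - 1*0))² = (16 + (16 + 0))² = (16 + 16)² = 32² = 1024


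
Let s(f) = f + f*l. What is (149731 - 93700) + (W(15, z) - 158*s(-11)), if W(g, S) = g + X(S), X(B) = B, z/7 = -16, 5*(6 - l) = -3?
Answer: 345714/5 ≈ 69143.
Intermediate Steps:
l = 33/5 (l = 6 - 1/5*(-3) = 6 + 3/5 = 33/5 ≈ 6.6000)
z = -112 (z = 7*(-16) = -112)
s(f) = 38*f/5 (s(f) = f + f*(33/5) = f + 33*f/5 = 38*f/5)
W(g, S) = S + g (W(g, S) = g + S = S + g)
(149731 - 93700) + (W(15, z) - 158*s(-11)) = (149731 - 93700) + ((-112 + 15) - 6004*(-11)/5) = 56031 + (-97 - 158*(-418/5)) = 56031 + (-97 + 66044/5) = 56031 + 65559/5 = 345714/5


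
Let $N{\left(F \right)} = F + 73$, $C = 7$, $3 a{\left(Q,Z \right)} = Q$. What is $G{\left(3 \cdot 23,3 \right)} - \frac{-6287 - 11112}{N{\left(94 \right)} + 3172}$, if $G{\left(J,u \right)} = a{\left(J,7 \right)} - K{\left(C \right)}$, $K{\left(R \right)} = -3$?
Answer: $\frac{104213}{3339} \approx 31.211$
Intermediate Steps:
$a{\left(Q,Z \right)} = \frac{Q}{3}$
$G{\left(J,u \right)} = 3 + \frac{J}{3}$ ($G{\left(J,u \right)} = \frac{J}{3} - -3 = \frac{J}{3} + 3 = 3 + \frac{J}{3}$)
$N{\left(F \right)} = 73 + F$
$G{\left(3 \cdot 23,3 \right)} - \frac{-6287 - 11112}{N{\left(94 \right)} + 3172} = \left(3 + \frac{3 \cdot 23}{3}\right) - \frac{-6287 - 11112}{\left(73 + 94\right) + 3172} = \left(3 + \frac{1}{3} \cdot 69\right) - - \frac{17399}{167 + 3172} = \left(3 + 23\right) - - \frac{17399}{3339} = 26 - \left(-17399\right) \frac{1}{3339} = 26 - - \frac{17399}{3339} = 26 + \frac{17399}{3339} = \frac{104213}{3339}$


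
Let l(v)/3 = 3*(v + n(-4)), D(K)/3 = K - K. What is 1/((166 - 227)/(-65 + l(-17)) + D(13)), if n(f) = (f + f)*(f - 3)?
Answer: -286/61 ≈ -4.6885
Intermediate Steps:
n(f) = 2*f*(-3 + f) (n(f) = (2*f)*(-3 + f) = 2*f*(-3 + f))
D(K) = 0 (D(K) = 3*(K - K) = 3*0 = 0)
l(v) = 504 + 9*v (l(v) = 3*(3*(v + 2*(-4)*(-3 - 4))) = 3*(3*(v + 2*(-4)*(-7))) = 3*(3*(v + 56)) = 3*(3*(56 + v)) = 3*(168 + 3*v) = 504 + 9*v)
1/((166 - 227)/(-65 + l(-17)) + D(13)) = 1/((166 - 227)/(-65 + (504 + 9*(-17))) + 0) = 1/(-61/(-65 + (504 - 153)) + 0) = 1/(-61/(-65 + 351) + 0) = 1/(-61/286 + 0) = 1/(-61/286) = -286/61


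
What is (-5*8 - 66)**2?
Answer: 11236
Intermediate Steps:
(-5*8 - 66)**2 = (-40 - 66)**2 = (-106)**2 = 11236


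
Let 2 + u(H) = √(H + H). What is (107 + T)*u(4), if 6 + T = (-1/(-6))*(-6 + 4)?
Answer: -604/3 + 604*√2/3 ≈ 83.395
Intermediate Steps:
u(H) = -2 + √2*√H (u(H) = -2 + √(H + H) = -2 + √(2*H) = -2 + √2*√H)
T = -19/3 (T = -6 + (-1/(-6))*(-6 + 4) = -6 - 1*(-⅙)*(-2) = -6 + (⅙)*(-2) = -6 - ⅓ = -19/3 ≈ -6.3333)
(107 + T)*u(4) = (107 - 19/3)*(-2 + √2*√4) = 302*(-2 + √2*2)/3 = 302*(-2 + 2*√2)/3 = -604/3 + 604*√2/3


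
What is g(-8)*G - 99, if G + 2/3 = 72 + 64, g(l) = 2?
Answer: 515/3 ≈ 171.67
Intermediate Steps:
G = 406/3 (G = -⅔ + (72 + 64) = -⅔ + 136 = 406/3 ≈ 135.33)
g(-8)*G - 99 = 2*(406/3) - 99 = 812/3 - 99 = 515/3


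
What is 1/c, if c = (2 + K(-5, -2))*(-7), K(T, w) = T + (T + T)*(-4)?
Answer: -1/259 ≈ -0.0038610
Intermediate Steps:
K(T, w) = -7*T (K(T, w) = T + (2*T)*(-4) = T - 8*T = -7*T)
c = -259 (c = (2 - 7*(-5))*(-7) = (2 + 35)*(-7) = 37*(-7) = -259)
1/c = 1/(-259) = -1/259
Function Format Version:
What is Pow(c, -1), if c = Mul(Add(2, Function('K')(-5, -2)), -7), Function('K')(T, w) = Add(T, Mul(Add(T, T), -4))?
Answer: Rational(-1, 259) ≈ -0.0038610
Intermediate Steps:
Function('K')(T, w) = Mul(-7, T) (Function('K')(T, w) = Add(T, Mul(Mul(2, T), -4)) = Add(T, Mul(-8, T)) = Mul(-7, T))
c = -259 (c = Mul(Add(2, Mul(-7, -5)), -7) = Mul(Add(2, 35), -7) = Mul(37, -7) = -259)
Pow(c, -1) = Pow(-259, -1) = Rational(-1, 259)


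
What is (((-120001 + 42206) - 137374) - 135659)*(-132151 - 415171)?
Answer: 192015882616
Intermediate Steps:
(((-120001 + 42206) - 137374) - 135659)*(-132151 - 415171) = ((-77795 - 137374) - 135659)*(-547322) = (-215169 - 135659)*(-547322) = -350828*(-547322) = 192015882616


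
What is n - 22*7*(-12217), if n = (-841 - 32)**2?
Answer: 2643547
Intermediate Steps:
n = 762129 (n = (-873)**2 = 762129)
n - 22*7*(-12217) = 762129 - 22*7*(-12217) = 762129 - 154*(-12217) = 762129 - 1*(-1881418) = 762129 + 1881418 = 2643547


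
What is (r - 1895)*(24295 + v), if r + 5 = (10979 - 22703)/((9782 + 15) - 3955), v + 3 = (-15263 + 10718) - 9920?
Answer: -54596473174/2921 ≈ -1.8691e+7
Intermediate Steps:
v = -14468 (v = -3 + ((-15263 + 10718) - 9920) = -3 + (-4545 - 9920) = -3 - 14465 = -14468)
r = -20467/2921 (r = -5 + (10979 - 22703)/((9782 + 15) - 3955) = -5 - 11724/(9797 - 3955) = -5 - 11724/5842 = -5 - 11724*1/5842 = -5 - 5862/2921 = -20467/2921 ≈ -7.0068)
(r - 1895)*(24295 + v) = (-20467/2921 - 1895)*(24295 - 14468) = -5555762/2921*9827 = -54596473174/2921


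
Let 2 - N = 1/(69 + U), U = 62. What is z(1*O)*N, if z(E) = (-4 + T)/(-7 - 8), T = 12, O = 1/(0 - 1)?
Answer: -696/655 ≈ -1.0626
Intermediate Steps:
O = -1 (O = 1/(-1) = -1)
z(E) = -8/15 (z(E) = (-4 + 12)/(-7 - 8) = 8/(-15) = 8*(-1/15) = -8/15)
N = 261/131 (N = 2 - 1/(69 + 62) = 2 - 1/131 = 261/131 ≈ 1.9924)
z(1*O)*N = -8/15*261/131 = -696/655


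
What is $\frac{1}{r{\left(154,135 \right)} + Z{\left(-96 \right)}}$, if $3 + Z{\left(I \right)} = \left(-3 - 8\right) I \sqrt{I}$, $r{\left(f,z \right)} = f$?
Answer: $\frac{151}{107075857} - \frac{4224 i \sqrt{6}}{107075857} \approx 1.4102 \cdot 10^{-6} - 9.6629 \cdot 10^{-5} i$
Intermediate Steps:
$Z{\left(I \right)} = -3 - 11 I^{\frac{3}{2}}$ ($Z{\left(I \right)} = -3 + \left(-3 - 8\right) I \sqrt{I} = -3 + - 11 I \sqrt{I} = -3 - 11 I^{\frac{3}{2}}$)
$\frac{1}{r{\left(154,135 \right)} + Z{\left(-96 \right)}} = \frac{1}{154 - \left(3 + 11 \left(-96\right)^{\frac{3}{2}}\right)} = \frac{1}{154 - \left(3 + 11 \left(- 384 i \sqrt{6}\right)\right)} = \frac{1}{154 - \left(3 - 4224 i \sqrt{6}\right)} = \frac{1}{151 + 4224 i \sqrt{6}}$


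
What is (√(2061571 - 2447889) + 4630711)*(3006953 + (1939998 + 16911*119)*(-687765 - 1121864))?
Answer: -33120638639216055550 - 7152387320050*I*√386318 ≈ -3.3121e+19 - 4.4455e+15*I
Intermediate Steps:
(√(2061571 - 2447889) + 4630711)*(3006953 + (1939998 + 16911*119)*(-687765 - 1121864)) = (√(-386318) + 4630711)*(3006953 + (1939998 + 2012409)*(-1809629)) = (I*√386318 + 4630711)*(3006953 + 3952407*(-1809629)) = (4630711 + I*√386318)*(3006953 - 7152390327003) = (4630711 + I*√386318)*(-7152387320050) = -33120638639216055550 - 7152387320050*I*√386318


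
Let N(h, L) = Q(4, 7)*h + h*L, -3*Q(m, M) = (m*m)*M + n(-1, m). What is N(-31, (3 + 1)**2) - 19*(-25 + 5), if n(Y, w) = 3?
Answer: 3217/3 ≈ 1072.3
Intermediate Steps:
Q(m, M) = -1 - M*m**2/3 (Q(m, M) = -((m*m)*M + 3)/3 = -(m**2*M + 3)/3 = -(M*m**2 + 3)/3 = -(3 + M*m**2)/3 = -1 - M*m**2/3)
N(h, L) = -115*h/3 + L*h (N(h, L) = (-1 - 1/3*7*4**2)*h + h*L = (-1 - 1/3*7*16)*h + L*h = (-1 - 112/3)*h + L*h = -115*h/3 + L*h)
N(-31, (3 + 1)**2) - 19*(-25 + 5) = (1/3)*(-31)*(-115 + 3*(3 + 1)**2) - 19*(-25 + 5) = (1/3)*(-31)*(-115 + 3*4**2) - 19*(-20) = (1/3)*(-31)*(-115 + 3*16) - 1*(-380) = (1/3)*(-31)*(-115 + 48) + 380 = (1/3)*(-31)*(-67) + 380 = 2077/3 + 380 = 3217/3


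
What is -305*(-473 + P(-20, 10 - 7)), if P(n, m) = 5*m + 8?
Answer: 137250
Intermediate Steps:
P(n, m) = 8 + 5*m
-305*(-473 + P(-20, 10 - 7)) = -305*(-473 + (8 + 5*(10 - 7))) = -305*(-473 + (8 + 5*3)) = -305*(-473 + (8 + 15)) = -305*(-473 + 23) = -305*(-450) = 137250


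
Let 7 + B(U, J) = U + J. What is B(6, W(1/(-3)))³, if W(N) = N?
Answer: -64/27 ≈ -2.3704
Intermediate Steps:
B(U, J) = -7 + J + U (B(U, J) = -7 + (U + J) = -7 + (J + U) = -7 + J + U)
B(6, W(1/(-3)))³ = (-7 + 1/(-3) + 6)³ = (-7 - ⅓ + 6)³ = (-4/3)³ = -64/27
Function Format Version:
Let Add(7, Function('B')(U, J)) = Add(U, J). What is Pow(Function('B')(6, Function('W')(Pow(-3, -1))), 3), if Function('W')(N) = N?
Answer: Rational(-64, 27) ≈ -2.3704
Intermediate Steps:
Function('B')(U, J) = Add(-7, J, U) (Function('B')(U, J) = Add(-7, Add(U, J)) = Add(-7, Add(J, U)) = Add(-7, J, U))
Pow(Function('B')(6, Function('W')(Pow(-3, -1))), 3) = Pow(Add(-7, Pow(-3, -1), 6), 3) = Pow(Add(-7, Rational(-1, 3), 6), 3) = Pow(Rational(-4, 3), 3) = Rational(-64, 27)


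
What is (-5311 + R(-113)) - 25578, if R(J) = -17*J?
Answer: -28968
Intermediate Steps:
(-5311 + R(-113)) - 25578 = (-5311 - 17*(-113)) - 25578 = (-5311 + 1921) - 25578 = -3390 - 25578 = -28968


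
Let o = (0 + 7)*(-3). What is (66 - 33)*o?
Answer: -693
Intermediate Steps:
o = -21 (o = 7*(-3) = -21)
(66 - 33)*o = (66 - 33)*(-21) = 33*(-21) = -693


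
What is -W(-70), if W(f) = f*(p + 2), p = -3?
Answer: -70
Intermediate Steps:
W(f) = -f (W(f) = f*(-3 + 2) = f*(-1) = -f)
-W(-70) = -(-1)*(-70) = -1*70 = -70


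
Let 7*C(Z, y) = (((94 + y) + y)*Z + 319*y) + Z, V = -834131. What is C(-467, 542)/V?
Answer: 377695/5838917 ≈ 0.064686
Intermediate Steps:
C(Z, y) = Z/7 + 319*y/7 + Z*(94 + 2*y)/7 (C(Z, y) = ((((94 + y) + y)*Z + 319*y) + Z)/7 = (((94 + 2*y)*Z + 319*y) + Z)/7 = ((Z*(94 + 2*y) + 319*y) + Z)/7 = ((319*y + Z*(94 + 2*y)) + Z)/7 = (Z + 319*y + Z*(94 + 2*y))/7 = Z/7 + 319*y/7 + Z*(94 + 2*y)/7)
C(-467, 542)/V = ((95/7)*(-467) + (319/7)*542 + (2/7)*(-467)*542)/(-834131) = (-44365/7 + 172898/7 - 506228/7)*(-1/834131) = -377695/7*(-1/834131) = 377695/5838917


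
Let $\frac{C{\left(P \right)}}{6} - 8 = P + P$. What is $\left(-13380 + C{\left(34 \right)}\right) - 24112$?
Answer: $-37036$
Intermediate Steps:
$C{\left(P \right)} = 48 + 12 P$ ($C{\left(P \right)} = 48 + 6 \left(P + P\right) = 48 + 6 \cdot 2 P = 48 + 12 P$)
$\left(-13380 + C{\left(34 \right)}\right) - 24112 = \left(-13380 + \left(48 + 12 \cdot 34\right)\right) - 24112 = \left(-13380 + \left(48 + 408\right)\right) - 24112 = \left(-13380 + 456\right) - 24112 = -12924 - 24112 = -37036$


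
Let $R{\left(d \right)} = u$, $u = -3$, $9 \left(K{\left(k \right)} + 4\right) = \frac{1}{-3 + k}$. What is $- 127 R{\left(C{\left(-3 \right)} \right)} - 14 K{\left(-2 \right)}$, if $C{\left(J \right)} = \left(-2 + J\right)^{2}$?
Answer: $\frac{19679}{45} \approx 437.31$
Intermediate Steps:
$K{\left(k \right)} = -4 + \frac{1}{9 \left(-3 + k\right)}$
$R{\left(d \right)} = -3$
$- 127 R{\left(C{\left(-3 \right)} \right)} - 14 K{\left(-2 \right)} = \left(-127\right) \left(-3\right) - 14 \frac{109 - -72}{9 \left(-3 - 2\right)} = 381 - 14 \frac{109 + 72}{9 \left(-5\right)} = 381 - 14 \cdot \frac{1}{9} \left(- \frac{1}{5}\right) 181 = 381 - - \frac{2534}{45} = 381 + \frac{2534}{45} = \frac{19679}{45}$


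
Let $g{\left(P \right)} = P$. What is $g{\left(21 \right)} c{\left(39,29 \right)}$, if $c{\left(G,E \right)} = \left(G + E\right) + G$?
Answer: $2247$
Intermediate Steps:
$c{\left(G,E \right)} = E + 2 G$ ($c{\left(G,E \right)} = \left(E + G\right) + G = E + 2 G$)
$g{\left(21 \right)} c{\left(39,29 \right)} = 21 \left(29 + 2 \cdot 39\right) = 21 \left(29 + 78\right) = 21 \cdot 107 = 2247$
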